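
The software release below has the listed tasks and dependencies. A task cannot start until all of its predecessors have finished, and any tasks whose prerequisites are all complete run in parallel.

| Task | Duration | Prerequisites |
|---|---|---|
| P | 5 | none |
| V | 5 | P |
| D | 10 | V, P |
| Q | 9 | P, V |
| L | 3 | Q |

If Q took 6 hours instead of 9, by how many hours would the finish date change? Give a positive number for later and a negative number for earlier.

-2

As given, the longest chain is P→V→Q→L = 5+5+9+3 = 22, so the finish is 22 hours.
Since Q is critical, the -3 change carries straight to that chain (now 19 hours).
Now P→V→D = 5+5+10 = 20 is longest, so the finish becomes 20 hours.
Change in finish: 20 − 22 = -2 hours.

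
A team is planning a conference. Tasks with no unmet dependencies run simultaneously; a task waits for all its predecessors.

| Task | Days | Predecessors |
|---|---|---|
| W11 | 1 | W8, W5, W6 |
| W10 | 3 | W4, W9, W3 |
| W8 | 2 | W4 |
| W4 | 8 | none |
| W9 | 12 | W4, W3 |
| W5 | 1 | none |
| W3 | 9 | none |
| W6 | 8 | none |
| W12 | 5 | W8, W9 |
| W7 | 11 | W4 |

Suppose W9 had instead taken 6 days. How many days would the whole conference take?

Actual critical path: W3→W9→W12 = 9+12+5 = 26 ⇒ 26 days.
Since W9 is critical, the -6 change carries straight to that chain (now 20 days).
No other chain overtakes it, so the finish is 20 days.

20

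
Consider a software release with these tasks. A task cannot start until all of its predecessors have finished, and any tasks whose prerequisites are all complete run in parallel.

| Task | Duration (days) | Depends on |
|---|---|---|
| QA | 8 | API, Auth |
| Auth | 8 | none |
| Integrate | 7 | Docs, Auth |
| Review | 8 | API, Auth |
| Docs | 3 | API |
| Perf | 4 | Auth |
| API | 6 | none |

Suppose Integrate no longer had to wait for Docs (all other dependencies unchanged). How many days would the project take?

16

Before: longest chain API→Docs→Integrate = 6+3+7 = 16, finish 16.
Without Docs→Integrate, Integrate's earliest start moves from 9 to 8.
New critical path: Auth→Review = 8+8 = 16 ⇒ 16 days.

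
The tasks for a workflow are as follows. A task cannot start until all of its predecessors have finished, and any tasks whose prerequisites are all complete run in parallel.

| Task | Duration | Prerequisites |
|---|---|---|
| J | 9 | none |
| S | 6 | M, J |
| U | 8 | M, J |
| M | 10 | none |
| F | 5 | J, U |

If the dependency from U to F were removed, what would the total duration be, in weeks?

Before: longest chain M→U→F = 10+8+5 = 23, finish 23.
Without U→F, F's earliest start moves from 18 to 9.
The longest chain is now M→U = 10+8 = 18, so the workflow takes 18 weeks.

18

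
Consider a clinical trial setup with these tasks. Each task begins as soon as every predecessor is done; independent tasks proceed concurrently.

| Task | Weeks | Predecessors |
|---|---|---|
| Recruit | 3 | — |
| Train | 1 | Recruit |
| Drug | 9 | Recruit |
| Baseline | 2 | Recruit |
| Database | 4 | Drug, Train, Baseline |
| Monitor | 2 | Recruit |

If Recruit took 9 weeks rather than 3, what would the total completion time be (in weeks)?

As given, the longest chain is Recruit→Drug→Database = 3+9+4 = 16, so the finish is 16 weeks.
Recruit is on the critical path; changing it to 9 makes that path 22 weeks.
The critical path is still Recruit→Drug→Database; finish is now 22 weeks.

22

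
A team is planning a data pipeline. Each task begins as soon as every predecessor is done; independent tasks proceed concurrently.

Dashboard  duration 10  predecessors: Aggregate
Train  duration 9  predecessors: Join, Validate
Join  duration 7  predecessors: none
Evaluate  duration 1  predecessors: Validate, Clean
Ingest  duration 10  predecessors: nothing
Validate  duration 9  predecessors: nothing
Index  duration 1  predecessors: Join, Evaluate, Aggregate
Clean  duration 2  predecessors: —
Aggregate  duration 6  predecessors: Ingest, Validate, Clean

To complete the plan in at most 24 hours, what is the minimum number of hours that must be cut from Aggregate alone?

Current finish: 26 hours; target: 24.
Aggregate is on every critical path, so each hour cut from Aggregate cuts the finish by one (this holds down to a finish of 21).
Need 26 − 24 = 2 hours off Aggregate → Aggregate becomes 4 hours, finish becomes 24.

2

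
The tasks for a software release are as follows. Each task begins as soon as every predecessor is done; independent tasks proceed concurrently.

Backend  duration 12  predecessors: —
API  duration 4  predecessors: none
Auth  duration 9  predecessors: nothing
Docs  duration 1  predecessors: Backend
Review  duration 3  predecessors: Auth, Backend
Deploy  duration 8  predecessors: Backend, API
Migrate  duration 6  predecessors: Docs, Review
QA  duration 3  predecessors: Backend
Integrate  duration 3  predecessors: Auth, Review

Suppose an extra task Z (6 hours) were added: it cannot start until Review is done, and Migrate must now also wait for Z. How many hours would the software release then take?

27

Originally the software release takes 21 hours.
With Z inserted, Migrate now waits for max(Docs, Review, Z).
New critical path: Backend→Review→Z→Migrate = 12+3+6+6 = 27 ⇒ 27 hours.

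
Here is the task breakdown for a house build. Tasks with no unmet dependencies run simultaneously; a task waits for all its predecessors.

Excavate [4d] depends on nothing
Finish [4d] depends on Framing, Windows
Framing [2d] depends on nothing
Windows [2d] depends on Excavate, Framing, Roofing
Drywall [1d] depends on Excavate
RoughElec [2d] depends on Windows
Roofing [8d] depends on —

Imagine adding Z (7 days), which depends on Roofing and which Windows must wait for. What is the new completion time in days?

21

Originally the plan takes 14 days.
With Z inserted, Windows now waits for max(Excavate, Framing, Roofing, Z).
New critical path: Roofing→Z→Windows→Finish = 8+7+2+4 = 21 ⇒ 21 days.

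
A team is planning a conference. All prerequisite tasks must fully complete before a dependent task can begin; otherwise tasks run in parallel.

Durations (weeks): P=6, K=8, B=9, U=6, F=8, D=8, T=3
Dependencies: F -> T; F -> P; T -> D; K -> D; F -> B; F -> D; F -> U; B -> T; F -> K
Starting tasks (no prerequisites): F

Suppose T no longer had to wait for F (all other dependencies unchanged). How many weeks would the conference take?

Before: longest chain F→B→T→D = 8+9+3+8 = 28, finish 28.
Dropping F→T doesn't change T's earliest start (17); another predecessor still binds.
New critical path: F→B→T→D = 8+9+3+8 = 28 ⇒ 28 weeks.

28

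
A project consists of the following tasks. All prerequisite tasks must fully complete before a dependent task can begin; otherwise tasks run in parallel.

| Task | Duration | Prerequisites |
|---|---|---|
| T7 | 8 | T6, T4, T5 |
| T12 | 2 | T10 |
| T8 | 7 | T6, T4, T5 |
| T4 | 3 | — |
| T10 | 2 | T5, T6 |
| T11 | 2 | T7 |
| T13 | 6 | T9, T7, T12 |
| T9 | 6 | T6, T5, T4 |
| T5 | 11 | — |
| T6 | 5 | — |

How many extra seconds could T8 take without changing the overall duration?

7

The longest chain is T5→T7→T13 = 11+8+6 = 25; overall finish 25 seconds.
Longest path through T8: 18 seconds (earliest finish 18, latest finish 25).
Float = 25 − 18 = 7.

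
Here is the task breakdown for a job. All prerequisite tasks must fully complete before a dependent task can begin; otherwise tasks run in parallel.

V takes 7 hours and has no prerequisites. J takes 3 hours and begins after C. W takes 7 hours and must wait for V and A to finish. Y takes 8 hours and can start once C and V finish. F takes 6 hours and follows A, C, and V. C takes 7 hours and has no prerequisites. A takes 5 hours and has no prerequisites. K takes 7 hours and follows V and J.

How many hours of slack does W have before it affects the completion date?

C→J→K = 7+3+7 = 17 sets the makespan at 17 hours.
The longest chain containing W totals 14 hours.
Float = 17 − 14 = 3.

3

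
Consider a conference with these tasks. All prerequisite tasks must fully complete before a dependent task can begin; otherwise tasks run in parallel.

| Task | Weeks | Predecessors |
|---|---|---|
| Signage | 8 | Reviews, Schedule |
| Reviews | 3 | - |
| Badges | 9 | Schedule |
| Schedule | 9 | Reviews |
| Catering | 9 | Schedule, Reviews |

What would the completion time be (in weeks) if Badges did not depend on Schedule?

21

With the dependency in place, Reviews→Schedule→Catering = 3+9+9 = 21 sets the finish at 21 weeks.
Without Schedule→Badges, Badges's earliest start moves from 12 to 0.
The longest chain is now Reviews→Schedule→Catering = 3+9+9 = 21, so the project takes 21 weeks.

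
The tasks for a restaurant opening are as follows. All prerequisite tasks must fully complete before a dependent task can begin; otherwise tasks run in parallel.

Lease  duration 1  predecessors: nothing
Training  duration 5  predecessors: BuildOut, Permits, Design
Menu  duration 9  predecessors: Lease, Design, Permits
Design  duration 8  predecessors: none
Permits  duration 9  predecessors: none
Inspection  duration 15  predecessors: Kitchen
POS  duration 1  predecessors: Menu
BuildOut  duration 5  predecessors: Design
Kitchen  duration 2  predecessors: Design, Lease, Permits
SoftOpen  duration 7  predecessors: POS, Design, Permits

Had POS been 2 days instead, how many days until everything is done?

27

Baseline: Permits→Menu→POS→SoftOpen = 9+9+1+7 = 26 → 26 days.
Since POS is critical, the +1 change carries straight to that chain (now 27 days).
That remains the longest chain; total 27 days.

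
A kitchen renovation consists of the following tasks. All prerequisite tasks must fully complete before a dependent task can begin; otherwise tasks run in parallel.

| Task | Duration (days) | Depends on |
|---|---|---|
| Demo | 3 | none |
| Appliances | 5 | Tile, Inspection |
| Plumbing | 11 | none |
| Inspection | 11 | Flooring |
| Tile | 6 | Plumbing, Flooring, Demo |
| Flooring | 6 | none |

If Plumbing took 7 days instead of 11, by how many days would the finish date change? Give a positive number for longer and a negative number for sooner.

0

Critical path before the change: Plumbing→Tile→Appliances = 11+6+5 = 22 giving 22 days.
Since Plumbing is critical, the -4 change carries straight to that chain (now 18 days).
Now Flooring→Inspection→Appliances = 6+11+5 = 22 is longest, so the finish becomes 22 days.
Change in finish: 22 − 22 = +0 days.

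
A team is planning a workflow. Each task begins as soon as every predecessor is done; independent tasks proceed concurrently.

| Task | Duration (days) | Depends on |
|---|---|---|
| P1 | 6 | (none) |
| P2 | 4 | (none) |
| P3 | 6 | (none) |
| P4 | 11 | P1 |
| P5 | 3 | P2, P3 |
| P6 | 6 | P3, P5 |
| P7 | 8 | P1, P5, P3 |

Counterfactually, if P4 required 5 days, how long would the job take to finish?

17

Critical path before the change: P1→P4 = 6+11 = 17 giving 17 days.
P4 lies on that path, so at 5 days the path becomes 11 days.
The binding chain switches to P3→P5→P7 = 6+3+8 = 17; finish 17 days.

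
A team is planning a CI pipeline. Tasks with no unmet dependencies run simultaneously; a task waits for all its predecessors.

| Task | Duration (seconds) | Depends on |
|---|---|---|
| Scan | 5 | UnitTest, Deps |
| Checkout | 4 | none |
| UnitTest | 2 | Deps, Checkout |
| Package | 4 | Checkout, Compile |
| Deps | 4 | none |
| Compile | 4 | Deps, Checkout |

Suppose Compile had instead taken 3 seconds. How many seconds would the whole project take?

11

The binding path is Checkout→Compile→Package = 4+4+4 = 12; finish at 12 seconds.
Compile is on the critical path; changing it to 3 makes that path 11 seconds.
No other chain overtakes it, so the finish is 11 seconds.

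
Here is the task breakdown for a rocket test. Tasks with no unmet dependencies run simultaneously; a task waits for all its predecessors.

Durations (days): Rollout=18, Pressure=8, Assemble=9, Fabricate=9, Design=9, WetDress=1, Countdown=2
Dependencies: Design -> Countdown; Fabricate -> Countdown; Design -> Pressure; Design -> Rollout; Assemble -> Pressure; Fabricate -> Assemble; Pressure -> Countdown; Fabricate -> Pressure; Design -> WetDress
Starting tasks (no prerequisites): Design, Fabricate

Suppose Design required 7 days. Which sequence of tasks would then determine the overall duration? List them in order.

Baseline: Fabricate→Assemble→Pressure→Countdown = 9+9+8+2 = 28 → 28 days.
The longest path through Design is only 27 days, so Design has float 1.
The critical path is still Fabricate→Assemble→Pressure→Countdown; finish is now 28 days.

Fabricate, Assemble, Pressure, Countdown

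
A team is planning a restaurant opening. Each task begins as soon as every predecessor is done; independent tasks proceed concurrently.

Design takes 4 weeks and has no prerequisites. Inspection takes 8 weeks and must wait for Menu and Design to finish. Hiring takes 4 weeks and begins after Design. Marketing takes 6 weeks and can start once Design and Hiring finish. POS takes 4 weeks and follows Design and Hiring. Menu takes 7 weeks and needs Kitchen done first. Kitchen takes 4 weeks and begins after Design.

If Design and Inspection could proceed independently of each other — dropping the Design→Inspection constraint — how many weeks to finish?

With the dependency in place, Design→Kitchen→Menu→Inspection = 4+4+7+8 = 23 sets the finish at 23 weeks.
Dropping Design→Inspection doesn't change Inspection's earliest start (15); another predecessor still binds.
After: Design→Kitchen→Menu→Inspection = 4+4+7+8 = 23 → 23 weeks.

23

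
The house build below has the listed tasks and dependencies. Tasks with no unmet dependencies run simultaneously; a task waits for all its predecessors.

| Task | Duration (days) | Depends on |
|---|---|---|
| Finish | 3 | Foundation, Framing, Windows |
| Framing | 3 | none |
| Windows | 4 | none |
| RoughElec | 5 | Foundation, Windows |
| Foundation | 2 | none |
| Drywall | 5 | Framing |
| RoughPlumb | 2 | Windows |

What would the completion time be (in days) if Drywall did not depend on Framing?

9

Original critical path: Windows→RoughElec = 4+5 = 9 ⇒ 9 days.
Without Framing→Drywall, Drywall's earliest start moves from 3 to 0.
New critical path: Windows→RoughElec = 4+5 = 9 ⇒ 9 days.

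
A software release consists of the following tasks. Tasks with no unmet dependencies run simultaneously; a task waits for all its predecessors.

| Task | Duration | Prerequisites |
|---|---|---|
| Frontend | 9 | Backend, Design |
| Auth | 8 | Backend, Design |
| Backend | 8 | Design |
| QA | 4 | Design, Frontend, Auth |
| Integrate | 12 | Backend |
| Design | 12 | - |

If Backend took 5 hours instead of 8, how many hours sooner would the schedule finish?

The binding path is Design→Backend→Frontend→QA = 12+8+9+4 = 33; finish at 33 hours.
Since Backend is critical, the -3 change carries straight to that chain (now 30 hours).
No other chain overtakes it, so the finish is 30 hours.
Change in finish: 30 − 33 = -3 hours.

3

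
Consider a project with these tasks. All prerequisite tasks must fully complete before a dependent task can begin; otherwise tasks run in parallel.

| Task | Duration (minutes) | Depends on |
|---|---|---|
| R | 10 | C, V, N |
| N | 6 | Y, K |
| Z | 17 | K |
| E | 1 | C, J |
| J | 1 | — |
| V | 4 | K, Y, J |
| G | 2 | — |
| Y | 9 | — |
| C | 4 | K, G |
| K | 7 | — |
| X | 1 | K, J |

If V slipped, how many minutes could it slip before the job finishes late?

2

Y→N→R = 9+6+10 = 25 sets the makespan at 25 minutes.
Longest path through V: 23 minutes (earliest finish 13, latest finish 15).
So V can slip 15 − 13 = 2 minutes.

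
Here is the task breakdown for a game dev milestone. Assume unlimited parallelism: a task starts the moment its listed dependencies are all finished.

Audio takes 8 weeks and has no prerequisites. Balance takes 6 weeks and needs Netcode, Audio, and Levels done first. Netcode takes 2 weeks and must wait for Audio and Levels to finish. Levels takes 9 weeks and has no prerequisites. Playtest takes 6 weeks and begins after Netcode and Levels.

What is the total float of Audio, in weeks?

Critical path: Levels→Netcode→Balance = 9+2+6 = 17, so the finish is 17 weeks.
The longest chain containing Audio totals 16 weeks.
Slack of Audio = 1 − 0 = 1 week.

1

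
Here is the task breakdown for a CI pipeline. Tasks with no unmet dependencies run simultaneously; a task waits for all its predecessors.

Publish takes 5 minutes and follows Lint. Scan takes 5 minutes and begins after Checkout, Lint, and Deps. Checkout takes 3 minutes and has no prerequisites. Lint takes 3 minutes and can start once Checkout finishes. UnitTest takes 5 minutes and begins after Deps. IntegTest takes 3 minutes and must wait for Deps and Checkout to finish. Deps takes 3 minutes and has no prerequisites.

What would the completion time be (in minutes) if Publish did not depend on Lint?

With the dependency in place, Checkout→Lint→Scan = 3+3+5 = 11 sets the finish at 11 minutes.
Without Lint→Publish, Publish's earliest start moves from 6 to 0.
New critical path: Checkout→Lint→Scan = 3+3+5 = 11 ⇒ 11 minutes.

11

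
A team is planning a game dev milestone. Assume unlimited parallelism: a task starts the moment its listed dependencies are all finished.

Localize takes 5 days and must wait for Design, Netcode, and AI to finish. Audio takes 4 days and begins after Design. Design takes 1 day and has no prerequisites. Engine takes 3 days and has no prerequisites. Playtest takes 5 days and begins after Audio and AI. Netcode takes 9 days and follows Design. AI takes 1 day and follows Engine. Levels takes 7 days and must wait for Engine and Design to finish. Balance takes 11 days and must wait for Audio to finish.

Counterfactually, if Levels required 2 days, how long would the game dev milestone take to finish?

16

Actual critical path: Design→Audio→Balance = 1+4+11 = 16 ⇒ 16 days.
Levels is off the critical path — its longest chain is 10 days, giving 6 of slack.
No other chain overtakes it, so the finish is 16 days.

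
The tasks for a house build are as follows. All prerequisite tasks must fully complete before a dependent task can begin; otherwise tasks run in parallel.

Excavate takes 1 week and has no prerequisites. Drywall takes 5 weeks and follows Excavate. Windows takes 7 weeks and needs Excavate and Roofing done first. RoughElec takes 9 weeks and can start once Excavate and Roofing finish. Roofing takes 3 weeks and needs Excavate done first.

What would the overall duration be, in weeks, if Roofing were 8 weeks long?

Baseline: Excavate→Roofing→RoughElec = 1+3+9 = 13 → 13 weeks.
Roofing is on the critical path; changing it to 8 makes that path 18 weeks.
That remains the longest chain; total 18 weeks.

18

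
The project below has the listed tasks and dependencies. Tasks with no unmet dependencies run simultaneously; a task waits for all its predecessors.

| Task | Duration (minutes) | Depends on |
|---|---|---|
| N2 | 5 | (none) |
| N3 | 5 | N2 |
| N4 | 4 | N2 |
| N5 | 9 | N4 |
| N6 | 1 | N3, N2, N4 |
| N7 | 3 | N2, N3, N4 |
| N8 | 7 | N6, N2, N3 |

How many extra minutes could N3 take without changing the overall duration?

0

N2→N3→N6→N8 = 5+5+1+7 = 18 sets the makespan at 18 minutes.
The longest chain containing N3 totals 18 minutes.
So N3 can slip 10 − 10 = 0 minutes.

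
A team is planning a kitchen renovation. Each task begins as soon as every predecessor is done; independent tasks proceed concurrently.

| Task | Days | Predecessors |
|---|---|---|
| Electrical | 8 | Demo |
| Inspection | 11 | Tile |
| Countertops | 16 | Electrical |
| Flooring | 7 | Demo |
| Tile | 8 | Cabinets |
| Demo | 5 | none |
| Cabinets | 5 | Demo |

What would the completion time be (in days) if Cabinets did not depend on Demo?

29

Before: longest chain Demo→Electrical→Countertops = 5+8+16 = 29, finish 29.
Without Demo→Cabinets, Cabinets's earliest start moves from 5 to 0.
After: Demo→Electrical→Countertops = 5+8+16 = 29 → 29 days.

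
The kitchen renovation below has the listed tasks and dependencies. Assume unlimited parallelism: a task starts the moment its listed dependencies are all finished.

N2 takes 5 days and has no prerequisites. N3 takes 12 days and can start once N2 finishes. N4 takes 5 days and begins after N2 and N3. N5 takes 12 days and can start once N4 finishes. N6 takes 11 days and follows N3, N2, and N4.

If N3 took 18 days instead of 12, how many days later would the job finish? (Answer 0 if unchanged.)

The binding path is N2→N3→N4→N5 = 5+12+5+12 = 34; finish at 34 days.
Since N3 is critical, the +6 change carries straight to that chain (now 40 days).
No other chain overtakes it, so the finish is 40 days.
Change in finish: 40 − 34 = +6 days.

6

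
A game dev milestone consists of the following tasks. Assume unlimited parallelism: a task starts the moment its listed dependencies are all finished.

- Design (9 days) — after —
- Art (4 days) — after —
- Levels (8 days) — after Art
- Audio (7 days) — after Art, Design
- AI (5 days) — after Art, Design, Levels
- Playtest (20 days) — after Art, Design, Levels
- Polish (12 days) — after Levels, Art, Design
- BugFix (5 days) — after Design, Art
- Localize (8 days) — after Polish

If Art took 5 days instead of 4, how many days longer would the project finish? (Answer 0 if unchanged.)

1

The binding path is Art→Levels→Playtest = 4+8+20 = 32; finish at 32 days.
Since Art is critical, the +1 change carries straight to that chain (now 33 days).
That remains the longest chain; total 33 days.
Change in finish: 33 − 32 = +1 days.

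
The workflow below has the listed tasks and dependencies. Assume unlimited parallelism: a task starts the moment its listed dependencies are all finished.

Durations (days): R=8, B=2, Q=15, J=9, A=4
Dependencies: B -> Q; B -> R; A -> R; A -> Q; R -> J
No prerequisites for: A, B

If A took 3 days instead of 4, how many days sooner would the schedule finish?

1

Baseline: A→R→J = 4+8+9 = 21 → 21 days.
Since A is critical, the -1 change carries straight to that chain (now 20 days).
The critical path is still A→R→J; finish is now 20 days.
Change in finish: 20 − 21 = -1 days.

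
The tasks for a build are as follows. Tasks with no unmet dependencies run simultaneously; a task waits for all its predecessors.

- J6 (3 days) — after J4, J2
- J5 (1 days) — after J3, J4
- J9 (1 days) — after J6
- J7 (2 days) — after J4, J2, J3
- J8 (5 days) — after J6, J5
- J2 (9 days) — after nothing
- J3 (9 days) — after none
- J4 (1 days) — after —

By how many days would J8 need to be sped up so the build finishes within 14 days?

3

Current finish: 17 days; target: 14.
J8 is on every critical path, so each day cut from J8 cuts the finish by one (this holds down to a finish of 13).
Need 17 − 14 = 3 days off J8 → J8 becomes 2 days, finish becomes 14.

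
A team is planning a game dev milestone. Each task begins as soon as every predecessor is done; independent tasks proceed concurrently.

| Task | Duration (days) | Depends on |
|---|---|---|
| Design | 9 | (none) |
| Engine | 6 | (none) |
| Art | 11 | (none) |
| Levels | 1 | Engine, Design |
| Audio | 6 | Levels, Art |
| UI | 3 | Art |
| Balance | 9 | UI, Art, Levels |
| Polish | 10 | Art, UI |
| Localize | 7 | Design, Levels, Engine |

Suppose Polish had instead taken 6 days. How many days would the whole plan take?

23

As given, the longest chain is Art→UI→Polish = 11+3+10 = 24, so the finish is 24 days.
Since Polish is critical, the -4 change carries straight to that chain (now 20 days).
Now Art→UI→Balance = 11+3+9 = 23 is longest, so the finish becomes 23 days.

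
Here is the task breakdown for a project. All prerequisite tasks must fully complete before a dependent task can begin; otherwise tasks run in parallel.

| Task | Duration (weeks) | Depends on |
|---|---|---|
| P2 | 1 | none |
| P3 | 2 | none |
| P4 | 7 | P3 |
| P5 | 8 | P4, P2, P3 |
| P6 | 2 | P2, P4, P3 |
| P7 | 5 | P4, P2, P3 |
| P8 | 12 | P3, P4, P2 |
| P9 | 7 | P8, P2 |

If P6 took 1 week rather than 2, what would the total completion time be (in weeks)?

28

The binding path is P3→P4→P8→P9 = 2+7+12+7 = 28; finish at 28 weeks.
P6 is off the critical path — its longest chain is 11 weeks, giving 17 of slack.
The critical path is still P3→P4→P8→P9; finish is now 28 weeks.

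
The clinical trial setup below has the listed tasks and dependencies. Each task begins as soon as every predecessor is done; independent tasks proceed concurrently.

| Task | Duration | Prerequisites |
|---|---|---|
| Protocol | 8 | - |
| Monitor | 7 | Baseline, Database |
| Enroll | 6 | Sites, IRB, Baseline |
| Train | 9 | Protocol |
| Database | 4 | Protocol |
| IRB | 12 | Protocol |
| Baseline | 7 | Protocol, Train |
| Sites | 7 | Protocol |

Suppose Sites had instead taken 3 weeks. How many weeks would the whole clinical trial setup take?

31

The binding path is Protocol→Train→Baseline→Monitor = 8+9+7+7 = 31; finish at 31 weeks.
Sites has 10 weeks of float (longest path through it is 21).
That remains the longest chain; total 31 weeks.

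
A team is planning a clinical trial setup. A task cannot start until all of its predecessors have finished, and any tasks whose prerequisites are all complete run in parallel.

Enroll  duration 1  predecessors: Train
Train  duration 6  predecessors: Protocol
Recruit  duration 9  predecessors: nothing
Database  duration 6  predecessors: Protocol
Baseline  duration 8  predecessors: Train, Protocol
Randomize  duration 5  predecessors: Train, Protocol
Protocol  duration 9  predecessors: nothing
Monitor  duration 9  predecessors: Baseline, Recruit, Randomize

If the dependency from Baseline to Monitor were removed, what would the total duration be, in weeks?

Original critical path: Protocol→Train→Baseline→Monitor = 9+6+8+9 = 32 ⇒ 32 weeks.
Without Baseline→Monitor, Monitor's earliest start moves from 23 to 20.
After: Protocol→Train→Randomize→Monitor = 9+6+5+9 = 29 → 29 weeks.

29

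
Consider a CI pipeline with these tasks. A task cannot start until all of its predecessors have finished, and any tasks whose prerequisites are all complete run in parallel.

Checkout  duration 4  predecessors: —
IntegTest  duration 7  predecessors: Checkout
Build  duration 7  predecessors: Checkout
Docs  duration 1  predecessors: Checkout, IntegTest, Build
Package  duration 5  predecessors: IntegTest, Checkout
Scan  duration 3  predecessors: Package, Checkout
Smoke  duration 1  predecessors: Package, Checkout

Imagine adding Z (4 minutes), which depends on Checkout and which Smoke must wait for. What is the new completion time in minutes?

Originally the project takes 19 minutes.
With Z inserted, Smoke now waits for max(Package, Checkout, Z).
New critical path: Checkout→IntegTest→Package→Scan = 4+7+5+3 = 19 ⇒ 19 minutes.

19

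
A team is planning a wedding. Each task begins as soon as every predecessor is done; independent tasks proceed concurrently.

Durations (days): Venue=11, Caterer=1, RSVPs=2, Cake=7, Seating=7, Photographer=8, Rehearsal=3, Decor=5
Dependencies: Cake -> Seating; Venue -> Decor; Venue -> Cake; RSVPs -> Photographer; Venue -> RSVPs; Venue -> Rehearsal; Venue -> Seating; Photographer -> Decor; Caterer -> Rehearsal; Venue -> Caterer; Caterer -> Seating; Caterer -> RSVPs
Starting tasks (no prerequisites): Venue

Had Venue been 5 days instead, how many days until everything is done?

21

Actual critical path: Venue→Caterer→RSVPs→Photographer→Decor = 11+1+2+8+5 = 27 ⇒ 27 days.
Venue lies on that path, so at 5 days the path becomes 21 days.
That remains the longest chain; total 21 days.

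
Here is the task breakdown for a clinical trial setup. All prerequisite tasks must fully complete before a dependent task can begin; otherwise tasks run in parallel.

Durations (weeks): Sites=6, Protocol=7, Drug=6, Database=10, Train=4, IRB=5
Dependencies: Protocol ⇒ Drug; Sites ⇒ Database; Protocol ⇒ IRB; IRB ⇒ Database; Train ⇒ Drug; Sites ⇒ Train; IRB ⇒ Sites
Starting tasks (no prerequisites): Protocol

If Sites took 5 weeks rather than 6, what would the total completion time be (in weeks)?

Baseline: Protocol→IRB→Sites→Train→Drug = 7+5+6+4+6 = 28 → 28 weeks.
Sites is on the critical path; changing it to 5 makes that path 27 weeks.
That remains the longest chain; total 27 weeks.

27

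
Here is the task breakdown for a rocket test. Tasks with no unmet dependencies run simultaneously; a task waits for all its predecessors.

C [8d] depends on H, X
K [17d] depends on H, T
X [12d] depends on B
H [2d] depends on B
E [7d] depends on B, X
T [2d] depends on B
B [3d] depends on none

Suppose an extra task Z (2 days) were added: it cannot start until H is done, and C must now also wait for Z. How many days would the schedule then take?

Originally the schedule takes 23 days.
With Z inserted, C now waits for max(H, X, Z).
New critical path: B→X→C = 3+12+8 = 23 ⇒ 23 days.

23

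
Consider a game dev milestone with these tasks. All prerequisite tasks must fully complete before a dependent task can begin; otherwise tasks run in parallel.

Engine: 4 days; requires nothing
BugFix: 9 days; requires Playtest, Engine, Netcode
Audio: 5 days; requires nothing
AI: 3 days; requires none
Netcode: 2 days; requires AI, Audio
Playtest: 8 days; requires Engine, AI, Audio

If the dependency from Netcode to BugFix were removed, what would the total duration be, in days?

22

Original critical path: Audio→Playtest→BugFix = 5+8+9 = 22 ⇒ 22 days.
Dropping Netcode→BugFix doesn't change BugFix's earliest start (13); another predecessor still binds.
New critical path: Audio→Playtest→BugFix = 5+8+9 = 22 ⇒ 22 days.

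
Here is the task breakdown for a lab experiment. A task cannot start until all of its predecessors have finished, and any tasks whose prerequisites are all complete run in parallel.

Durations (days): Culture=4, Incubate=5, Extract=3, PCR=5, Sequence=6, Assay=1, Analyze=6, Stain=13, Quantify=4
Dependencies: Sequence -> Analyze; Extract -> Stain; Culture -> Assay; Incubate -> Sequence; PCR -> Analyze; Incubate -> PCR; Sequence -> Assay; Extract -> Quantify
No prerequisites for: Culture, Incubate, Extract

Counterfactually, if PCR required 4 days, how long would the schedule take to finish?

17

The binding path is Incubate→Sequence→Analyze = 5+6+6 = 17; finish at 17 days.
PCR is off the critical path — its longest chain is 16 days, giving 1 of slack.
No other chain overtakes it, so the finish is 17 days.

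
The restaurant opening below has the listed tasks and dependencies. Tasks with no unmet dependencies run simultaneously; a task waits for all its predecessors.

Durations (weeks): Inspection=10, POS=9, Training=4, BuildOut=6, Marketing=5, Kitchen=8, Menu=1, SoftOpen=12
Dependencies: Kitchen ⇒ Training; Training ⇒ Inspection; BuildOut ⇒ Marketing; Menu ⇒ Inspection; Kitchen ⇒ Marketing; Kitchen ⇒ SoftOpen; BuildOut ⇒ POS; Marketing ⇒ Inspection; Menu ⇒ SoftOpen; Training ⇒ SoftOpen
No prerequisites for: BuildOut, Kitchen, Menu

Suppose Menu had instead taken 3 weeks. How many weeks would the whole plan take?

24

As given, the longest chain is Kitchen→Training→SoftOpen = 8+4+12 = 24, so the finish is 24 weeks.
The longest path through Menu is only 13 weeks, so Menu has float 11.
The critical path is still Kitchen→Training→SoftOpen; finish is now 24 weeks.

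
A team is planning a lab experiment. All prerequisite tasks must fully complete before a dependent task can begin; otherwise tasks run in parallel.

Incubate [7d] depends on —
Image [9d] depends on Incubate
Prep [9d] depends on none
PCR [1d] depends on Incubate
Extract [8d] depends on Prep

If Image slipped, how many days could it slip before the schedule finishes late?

Prep→Extract = 9+8 = 17 sets the makespan at 17 days.
Image finishes as early as 16 and must finish by 17.
Float = 17 − 16 = 1.

1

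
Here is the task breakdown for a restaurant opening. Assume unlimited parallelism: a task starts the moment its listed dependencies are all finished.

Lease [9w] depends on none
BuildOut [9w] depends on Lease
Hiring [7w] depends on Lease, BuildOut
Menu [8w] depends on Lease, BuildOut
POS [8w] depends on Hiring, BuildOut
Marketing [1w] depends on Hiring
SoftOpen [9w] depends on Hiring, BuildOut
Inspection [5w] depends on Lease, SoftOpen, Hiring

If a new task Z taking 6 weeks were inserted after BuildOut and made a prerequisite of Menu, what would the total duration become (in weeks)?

39

Originally the plan takes 39 weeks.
With Z inserted, Menu now waits for max(Lease, BuildOut, Z).
New critical path: Lease→BuildOut→Hiring→SoftOpen→Inspection = 9+9+7+9+5 = 39 ⇒ 39 weeks.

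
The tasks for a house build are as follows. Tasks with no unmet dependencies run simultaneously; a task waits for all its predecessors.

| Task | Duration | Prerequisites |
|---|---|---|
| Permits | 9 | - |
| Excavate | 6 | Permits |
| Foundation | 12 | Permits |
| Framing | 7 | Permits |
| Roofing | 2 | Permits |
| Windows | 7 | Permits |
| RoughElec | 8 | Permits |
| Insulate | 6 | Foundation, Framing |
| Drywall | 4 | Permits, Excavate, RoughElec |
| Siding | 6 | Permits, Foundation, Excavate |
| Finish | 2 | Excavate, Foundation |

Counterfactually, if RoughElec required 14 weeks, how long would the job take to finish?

27

As given, the longest chain is Permits→Foundation→Insulate = 9+12+6 = 27, so the finish is 27 weeks.
The longest path through RoughElec is only 21 weeks, so RoughElec has float 6.
No other chain overtakes it, so the finish is 27 weeks.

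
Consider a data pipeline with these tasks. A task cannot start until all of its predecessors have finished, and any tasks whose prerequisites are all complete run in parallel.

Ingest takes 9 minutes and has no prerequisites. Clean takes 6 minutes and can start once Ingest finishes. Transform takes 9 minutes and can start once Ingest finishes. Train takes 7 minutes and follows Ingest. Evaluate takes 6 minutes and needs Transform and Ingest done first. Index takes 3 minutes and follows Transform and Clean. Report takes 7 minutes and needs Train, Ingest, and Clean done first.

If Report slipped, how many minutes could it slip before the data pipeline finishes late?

The longest chain is Ingest→Transform→Evaluate = 9+9+6 = 24; overall finish 24 minutes.
The longest chain containing Report totals 23 minutes.
So Report can slip 24 − 23 = 1 minute.

1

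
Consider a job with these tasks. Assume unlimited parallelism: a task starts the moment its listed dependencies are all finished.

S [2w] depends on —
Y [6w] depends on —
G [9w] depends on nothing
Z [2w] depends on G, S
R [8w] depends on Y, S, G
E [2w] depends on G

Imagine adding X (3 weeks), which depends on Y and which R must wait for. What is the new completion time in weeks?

Originally the schedule takes 17 weeks.
With X inserted, R now waits for max(Y, S, G, X).
New critical path: Y→X→R = 6+3+8 = 17 ⇒ 17 weeks.

17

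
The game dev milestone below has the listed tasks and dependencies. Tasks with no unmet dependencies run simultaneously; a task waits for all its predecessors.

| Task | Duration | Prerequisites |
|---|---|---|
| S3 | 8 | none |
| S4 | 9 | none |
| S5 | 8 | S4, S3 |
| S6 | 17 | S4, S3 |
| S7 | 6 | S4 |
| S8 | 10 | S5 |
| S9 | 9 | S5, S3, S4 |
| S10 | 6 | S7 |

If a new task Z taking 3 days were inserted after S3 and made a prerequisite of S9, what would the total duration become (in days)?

Originally the plan takes 27 days.
With Z inserted, S9 now waits for max(S5, S3, S4, Z).
New critical path: S4→S5→S8 = 9+8+10 = 27 ⇒ 27 days.

27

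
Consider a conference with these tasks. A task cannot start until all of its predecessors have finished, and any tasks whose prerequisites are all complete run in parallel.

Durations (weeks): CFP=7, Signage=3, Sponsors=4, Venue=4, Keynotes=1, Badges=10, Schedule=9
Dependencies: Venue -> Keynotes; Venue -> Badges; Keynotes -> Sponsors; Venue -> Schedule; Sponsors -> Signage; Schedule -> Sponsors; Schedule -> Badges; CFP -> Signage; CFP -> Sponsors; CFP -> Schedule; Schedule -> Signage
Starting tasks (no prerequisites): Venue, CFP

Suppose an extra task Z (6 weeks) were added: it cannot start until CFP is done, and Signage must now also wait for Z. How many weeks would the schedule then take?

Originally the schedule takes 26 weeks.
With Z inserted, Signage now waits for max(Sponsors, Schedule, CFP, Z).
New critical path: CFP→Schedule→Badges = 7+9+10 = 26 ⇒ 26 weeks.

26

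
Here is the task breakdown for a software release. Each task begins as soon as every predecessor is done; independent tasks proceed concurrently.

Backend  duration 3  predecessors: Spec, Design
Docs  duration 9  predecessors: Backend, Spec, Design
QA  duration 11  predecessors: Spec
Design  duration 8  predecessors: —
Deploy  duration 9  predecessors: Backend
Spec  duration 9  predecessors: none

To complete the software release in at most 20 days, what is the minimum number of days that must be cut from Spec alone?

Current finish: 21 days; target: 20.
Spec is on every critical path, so each day cut from Spec cuts the finish by one (this holds down to a finish of 20).
Need 21 − 20 = 1 day off Spec → Spec becomes 8 days, finish becomes 20.

1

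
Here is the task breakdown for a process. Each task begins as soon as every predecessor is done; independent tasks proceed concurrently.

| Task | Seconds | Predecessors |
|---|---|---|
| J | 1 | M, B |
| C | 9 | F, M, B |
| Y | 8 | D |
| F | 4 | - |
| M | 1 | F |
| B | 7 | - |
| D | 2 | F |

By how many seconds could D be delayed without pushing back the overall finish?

2

B→C = 7+9 = 16 sets the makespan at 16 seconds.
Longest path through D: 14 seconds (earliest finish 6, latest finish 8).
Slack of D = 6 − 4 = 2 seconds.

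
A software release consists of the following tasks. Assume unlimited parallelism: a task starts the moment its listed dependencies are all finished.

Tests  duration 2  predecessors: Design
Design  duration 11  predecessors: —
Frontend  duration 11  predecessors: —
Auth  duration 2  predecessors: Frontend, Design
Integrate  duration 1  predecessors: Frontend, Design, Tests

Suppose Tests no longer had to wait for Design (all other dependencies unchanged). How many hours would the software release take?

13

Before: longest chain Design→Tests→Integrate = 11+2+1 = 14, finish 14.
Without Design→Tests, Tests's earliest start moves from 11 to 0.
The longest chain is now Design→Auth = 11+2 = 13, so the software release takes 13 hours.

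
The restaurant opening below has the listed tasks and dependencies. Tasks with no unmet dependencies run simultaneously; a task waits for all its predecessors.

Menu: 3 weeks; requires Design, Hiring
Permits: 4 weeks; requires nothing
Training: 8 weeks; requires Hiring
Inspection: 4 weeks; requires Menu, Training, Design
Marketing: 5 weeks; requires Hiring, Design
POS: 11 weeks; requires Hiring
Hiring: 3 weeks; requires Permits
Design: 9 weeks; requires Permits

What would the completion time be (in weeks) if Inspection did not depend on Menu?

19

Original critical path: Permits→Design→Menu→Inspection = 4+9+3+4 = 20 ⇒ 20 weeks.
Without Menu→Inspection, Inspection's earliest start moves from 16 to 15.
The longest chain is now Permits→Hiring→Training→Inspection = 4+3+8+4 = 19, so the project takes 19 weeks.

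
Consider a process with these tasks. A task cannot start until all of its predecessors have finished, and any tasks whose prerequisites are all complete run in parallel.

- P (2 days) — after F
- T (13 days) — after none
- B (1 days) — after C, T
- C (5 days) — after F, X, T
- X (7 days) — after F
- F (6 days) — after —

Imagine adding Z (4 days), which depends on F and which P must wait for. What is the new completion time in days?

19

Originally the job takes 19 days.
With Z inserted, P now waits for max(F, Z).
New critical path: T→C→B = 13+5+1 = 19 ⇒ 19 days.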